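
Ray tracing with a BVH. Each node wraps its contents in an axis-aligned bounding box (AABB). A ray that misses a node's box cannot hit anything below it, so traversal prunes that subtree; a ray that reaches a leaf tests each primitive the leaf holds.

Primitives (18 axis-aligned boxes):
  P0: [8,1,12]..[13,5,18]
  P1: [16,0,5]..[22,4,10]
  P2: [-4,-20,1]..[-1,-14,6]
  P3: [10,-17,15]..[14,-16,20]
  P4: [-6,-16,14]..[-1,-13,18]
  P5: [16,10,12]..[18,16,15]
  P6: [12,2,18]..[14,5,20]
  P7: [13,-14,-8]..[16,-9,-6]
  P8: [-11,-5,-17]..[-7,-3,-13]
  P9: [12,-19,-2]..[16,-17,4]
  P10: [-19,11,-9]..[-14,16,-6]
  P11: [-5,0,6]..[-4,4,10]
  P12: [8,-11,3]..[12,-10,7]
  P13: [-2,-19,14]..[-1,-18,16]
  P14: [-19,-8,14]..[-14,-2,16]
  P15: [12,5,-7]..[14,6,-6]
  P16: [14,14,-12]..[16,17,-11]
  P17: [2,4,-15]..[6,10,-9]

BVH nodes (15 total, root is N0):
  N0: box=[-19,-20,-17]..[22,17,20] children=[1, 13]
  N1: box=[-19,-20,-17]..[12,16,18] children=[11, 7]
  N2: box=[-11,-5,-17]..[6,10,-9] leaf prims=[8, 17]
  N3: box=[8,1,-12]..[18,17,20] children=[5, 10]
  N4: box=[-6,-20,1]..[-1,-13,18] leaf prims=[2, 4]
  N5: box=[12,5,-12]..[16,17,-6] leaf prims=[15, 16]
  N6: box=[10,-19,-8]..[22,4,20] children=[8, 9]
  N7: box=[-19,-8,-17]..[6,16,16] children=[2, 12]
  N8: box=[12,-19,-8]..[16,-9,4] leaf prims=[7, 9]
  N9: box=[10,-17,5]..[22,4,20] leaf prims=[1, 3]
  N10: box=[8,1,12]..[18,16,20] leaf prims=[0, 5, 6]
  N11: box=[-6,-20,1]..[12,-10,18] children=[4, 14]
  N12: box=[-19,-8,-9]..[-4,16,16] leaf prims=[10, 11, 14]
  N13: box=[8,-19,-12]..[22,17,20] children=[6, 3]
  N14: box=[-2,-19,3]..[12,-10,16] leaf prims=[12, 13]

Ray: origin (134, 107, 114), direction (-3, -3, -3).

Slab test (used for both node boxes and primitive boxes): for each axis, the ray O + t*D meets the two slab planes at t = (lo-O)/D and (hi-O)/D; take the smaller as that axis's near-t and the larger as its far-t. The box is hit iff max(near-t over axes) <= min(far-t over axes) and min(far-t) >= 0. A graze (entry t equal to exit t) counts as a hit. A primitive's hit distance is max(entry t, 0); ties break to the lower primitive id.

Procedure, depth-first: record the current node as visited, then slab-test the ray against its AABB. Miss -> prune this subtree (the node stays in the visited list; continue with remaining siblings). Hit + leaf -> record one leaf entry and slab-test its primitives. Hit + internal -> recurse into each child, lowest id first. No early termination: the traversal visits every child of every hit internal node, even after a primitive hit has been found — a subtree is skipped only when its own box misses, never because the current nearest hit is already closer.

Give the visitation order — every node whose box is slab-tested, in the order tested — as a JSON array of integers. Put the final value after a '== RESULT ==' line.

Trace the traversal:
N0 x:[112/3,51] y:[30,127/3] z:[94/3,131/3] -> hit [112/3,127/3], descend [1, 13]
  N1 x:[122/3,51] y:[91/3,127/3] z:[32,131/3] -> hit [122/3,127/3], descend [7, 11]
    N7 x:[128/3,51] y:[91/3,115/3] z:[98/3,131/3] -> miss, prune
    N11 x:[122/3,140/3] y:[39,127/3] z:[32,113/3] -> miss, prune
  N13 x:[112/3,42] y:[30,42] z:[94/3,42] -> hit [112/3,42], descend [3, 6]
    N3 x:[116/3,42] y:[30,106/3] z:[94/3,42] -> miss, prune
    N6 x:[112/3,124/3] y:[103/3,42] z:[94/3,122/3] -> hit [112/3,122/3], descend [8, 9]
      N8 x:[118/3,122/3] y:[116/3,42] z:[110/3,122/3] -> hit [118/3,122/3] leaf, test {P7@t=40, P9(miss)}
      N9 x:[112/3,124/3] y:[103/3,124/3] z:[94/3,109/3] -> miss, prune

order=[0, 1, 7, 11, 13, 3, 6, 8, 9]  |boxes|=9  |leaves|=1  hit=P7

== RESULT ==
[0, 1, 7, 11, 13, 3, 6, 8, 9]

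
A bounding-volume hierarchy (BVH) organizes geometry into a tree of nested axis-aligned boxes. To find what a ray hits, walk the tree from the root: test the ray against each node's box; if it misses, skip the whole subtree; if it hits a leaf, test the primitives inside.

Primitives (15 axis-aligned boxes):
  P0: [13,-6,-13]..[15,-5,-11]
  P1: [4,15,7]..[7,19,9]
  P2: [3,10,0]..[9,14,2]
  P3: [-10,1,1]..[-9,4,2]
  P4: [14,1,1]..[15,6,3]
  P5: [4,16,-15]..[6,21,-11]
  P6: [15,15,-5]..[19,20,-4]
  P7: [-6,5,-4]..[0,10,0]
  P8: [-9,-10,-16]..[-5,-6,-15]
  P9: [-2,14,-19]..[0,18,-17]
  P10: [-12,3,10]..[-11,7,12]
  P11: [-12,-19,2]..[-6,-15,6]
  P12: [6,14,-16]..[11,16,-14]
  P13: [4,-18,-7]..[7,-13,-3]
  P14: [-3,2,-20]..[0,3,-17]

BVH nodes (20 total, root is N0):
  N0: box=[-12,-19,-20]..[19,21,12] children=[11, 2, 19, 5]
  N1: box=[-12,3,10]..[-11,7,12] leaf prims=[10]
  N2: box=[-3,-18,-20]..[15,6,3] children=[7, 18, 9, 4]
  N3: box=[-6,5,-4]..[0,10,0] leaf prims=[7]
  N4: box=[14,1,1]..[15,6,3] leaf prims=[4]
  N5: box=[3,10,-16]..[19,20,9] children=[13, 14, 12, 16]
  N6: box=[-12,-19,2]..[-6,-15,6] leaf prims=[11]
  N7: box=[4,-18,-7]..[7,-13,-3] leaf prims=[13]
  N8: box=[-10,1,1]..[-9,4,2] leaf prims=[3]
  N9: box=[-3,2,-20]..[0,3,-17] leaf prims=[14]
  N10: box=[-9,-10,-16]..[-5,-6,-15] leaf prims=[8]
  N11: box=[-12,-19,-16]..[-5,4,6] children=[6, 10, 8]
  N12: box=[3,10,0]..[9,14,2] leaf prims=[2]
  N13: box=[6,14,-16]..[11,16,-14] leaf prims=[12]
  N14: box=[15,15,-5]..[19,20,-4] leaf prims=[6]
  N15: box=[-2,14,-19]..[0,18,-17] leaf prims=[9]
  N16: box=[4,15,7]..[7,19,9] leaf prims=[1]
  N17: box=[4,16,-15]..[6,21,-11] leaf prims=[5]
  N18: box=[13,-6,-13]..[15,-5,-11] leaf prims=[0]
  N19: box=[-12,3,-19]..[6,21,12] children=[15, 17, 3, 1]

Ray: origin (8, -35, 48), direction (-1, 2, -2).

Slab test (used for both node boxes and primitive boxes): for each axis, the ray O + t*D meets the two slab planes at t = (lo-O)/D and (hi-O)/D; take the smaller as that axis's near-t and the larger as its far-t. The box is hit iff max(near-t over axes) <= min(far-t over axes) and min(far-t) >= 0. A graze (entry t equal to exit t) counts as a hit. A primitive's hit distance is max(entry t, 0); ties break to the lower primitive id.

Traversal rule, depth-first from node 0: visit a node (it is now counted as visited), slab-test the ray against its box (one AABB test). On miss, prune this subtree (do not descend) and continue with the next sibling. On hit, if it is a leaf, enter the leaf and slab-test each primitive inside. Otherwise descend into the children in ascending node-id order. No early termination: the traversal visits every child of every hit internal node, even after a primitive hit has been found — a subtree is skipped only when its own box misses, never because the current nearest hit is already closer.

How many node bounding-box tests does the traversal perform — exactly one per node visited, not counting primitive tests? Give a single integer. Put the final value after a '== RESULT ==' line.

Walk:
N0 x:[-11,20] y:[8,28] z:[18,34] -> hit [18,20], descend [2, 5, 11, 19]
  N2 x:[-7,11] y:[17/2,41/2] z:[45/2,34] -> miss, prune
  N5 x:[-11,5] y:[45/2,55/2] z:[39/2,32] -> miss, prune
  N11 x:[13,20] y:[8,39/2] z:[21,32] -> miss, prune
  N19 x:[2,20] y:[19,28] z:[18,67/2] -> hit [19,20], descend [1, 3, 15, 17]
    N1 x:[19,20] y:[19,21] z:[18,19] -> hit [19,19] leaf, test {P10@t=19}
    N3 x:[8,14] y:[20,45/2] z:[24,26] -> miss, prune
    N15 x:[8,10] y:[49/2,53/2] z:[65/2,67/2] -> miss, prune
    N17 x:[2,4] y:[51/2,28] z:[59/2,63/2] -> miss, prune

Visited [0, 2, 5, 11, 19, 1, 3, 15, 17]. Tests: 9 box, 1 leaf. Nearest: P10.

== RESULT ==
9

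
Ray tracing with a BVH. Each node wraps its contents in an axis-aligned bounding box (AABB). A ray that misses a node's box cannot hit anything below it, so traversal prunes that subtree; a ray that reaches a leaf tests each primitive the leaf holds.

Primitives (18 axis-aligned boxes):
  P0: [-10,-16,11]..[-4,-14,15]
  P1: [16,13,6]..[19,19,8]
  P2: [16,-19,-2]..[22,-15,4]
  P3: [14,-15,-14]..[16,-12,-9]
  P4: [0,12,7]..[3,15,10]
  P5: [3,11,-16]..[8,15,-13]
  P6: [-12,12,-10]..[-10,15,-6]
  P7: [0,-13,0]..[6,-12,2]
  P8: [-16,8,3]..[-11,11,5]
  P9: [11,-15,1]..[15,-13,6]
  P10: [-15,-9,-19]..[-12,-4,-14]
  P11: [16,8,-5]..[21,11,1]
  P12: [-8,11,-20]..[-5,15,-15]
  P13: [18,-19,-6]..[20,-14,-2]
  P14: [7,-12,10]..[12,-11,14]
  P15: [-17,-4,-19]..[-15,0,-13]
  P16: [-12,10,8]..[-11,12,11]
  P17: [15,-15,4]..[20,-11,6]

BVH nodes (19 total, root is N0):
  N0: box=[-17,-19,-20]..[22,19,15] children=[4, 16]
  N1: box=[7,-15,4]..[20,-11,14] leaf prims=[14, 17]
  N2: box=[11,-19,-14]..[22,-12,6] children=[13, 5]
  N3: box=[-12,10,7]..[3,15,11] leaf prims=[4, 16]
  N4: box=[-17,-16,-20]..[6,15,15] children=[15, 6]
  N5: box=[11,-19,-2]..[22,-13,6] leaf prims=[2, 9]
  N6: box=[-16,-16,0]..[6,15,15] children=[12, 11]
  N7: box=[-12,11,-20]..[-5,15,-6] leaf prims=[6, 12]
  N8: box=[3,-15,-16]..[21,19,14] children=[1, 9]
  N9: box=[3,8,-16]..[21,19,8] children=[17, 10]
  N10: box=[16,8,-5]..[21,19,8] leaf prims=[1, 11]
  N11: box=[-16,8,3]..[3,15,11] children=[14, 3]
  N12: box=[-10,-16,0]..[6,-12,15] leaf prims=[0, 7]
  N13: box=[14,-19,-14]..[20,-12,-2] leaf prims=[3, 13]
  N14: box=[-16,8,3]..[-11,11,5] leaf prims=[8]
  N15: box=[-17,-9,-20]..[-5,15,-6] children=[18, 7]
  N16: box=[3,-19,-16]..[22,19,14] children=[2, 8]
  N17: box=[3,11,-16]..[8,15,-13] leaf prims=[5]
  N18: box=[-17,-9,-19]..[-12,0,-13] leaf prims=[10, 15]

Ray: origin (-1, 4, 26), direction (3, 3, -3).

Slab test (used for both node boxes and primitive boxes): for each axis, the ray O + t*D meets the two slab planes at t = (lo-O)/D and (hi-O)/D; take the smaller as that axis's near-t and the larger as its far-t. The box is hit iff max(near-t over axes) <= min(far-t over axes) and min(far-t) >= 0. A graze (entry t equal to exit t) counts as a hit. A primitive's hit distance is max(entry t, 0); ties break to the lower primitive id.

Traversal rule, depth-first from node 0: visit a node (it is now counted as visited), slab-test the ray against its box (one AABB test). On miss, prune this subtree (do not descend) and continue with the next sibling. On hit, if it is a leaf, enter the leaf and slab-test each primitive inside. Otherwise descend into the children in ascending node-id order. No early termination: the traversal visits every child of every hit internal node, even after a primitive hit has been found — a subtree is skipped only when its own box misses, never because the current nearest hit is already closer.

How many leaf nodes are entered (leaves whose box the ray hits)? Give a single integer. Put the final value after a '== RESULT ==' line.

Trace the traversal:
N0 x:[-16/3,23/3] y:[-23/3,5] z:[11/3,46/3] -> hit [11/3,5], descend [4, 16]
  N4 x:[-16/3,7/3] y:[-20/3,11/3] z:[11/3,46/3] -> miss, prune
  N16 x:[4/3,23/3] y:[-23/3,5] z:[4,14] -> hit [4,5], descend [2, 8]
    N2 x:[4,23/3] y:[-23/3,-16/3] z:[20/3,40/3] -> miss, prune
    N8 x:[4/3,22/3] y:[-19/3,5] z:[4,14] -> hit [4,5], descend [1, 9]
      N1 x:[8/3,7] y:[-19/3,-5] z:[4,22/3] -> miss, prune
      N9 x:[4/3,22/3] y:[4/3,5] z:[6,14] -> miss, prune

Summary -> nodes [0, 4, 16, 2, 8, 1, 9]; box-tests=7; leaf-entries=0; first=miss

== RESULT ==
0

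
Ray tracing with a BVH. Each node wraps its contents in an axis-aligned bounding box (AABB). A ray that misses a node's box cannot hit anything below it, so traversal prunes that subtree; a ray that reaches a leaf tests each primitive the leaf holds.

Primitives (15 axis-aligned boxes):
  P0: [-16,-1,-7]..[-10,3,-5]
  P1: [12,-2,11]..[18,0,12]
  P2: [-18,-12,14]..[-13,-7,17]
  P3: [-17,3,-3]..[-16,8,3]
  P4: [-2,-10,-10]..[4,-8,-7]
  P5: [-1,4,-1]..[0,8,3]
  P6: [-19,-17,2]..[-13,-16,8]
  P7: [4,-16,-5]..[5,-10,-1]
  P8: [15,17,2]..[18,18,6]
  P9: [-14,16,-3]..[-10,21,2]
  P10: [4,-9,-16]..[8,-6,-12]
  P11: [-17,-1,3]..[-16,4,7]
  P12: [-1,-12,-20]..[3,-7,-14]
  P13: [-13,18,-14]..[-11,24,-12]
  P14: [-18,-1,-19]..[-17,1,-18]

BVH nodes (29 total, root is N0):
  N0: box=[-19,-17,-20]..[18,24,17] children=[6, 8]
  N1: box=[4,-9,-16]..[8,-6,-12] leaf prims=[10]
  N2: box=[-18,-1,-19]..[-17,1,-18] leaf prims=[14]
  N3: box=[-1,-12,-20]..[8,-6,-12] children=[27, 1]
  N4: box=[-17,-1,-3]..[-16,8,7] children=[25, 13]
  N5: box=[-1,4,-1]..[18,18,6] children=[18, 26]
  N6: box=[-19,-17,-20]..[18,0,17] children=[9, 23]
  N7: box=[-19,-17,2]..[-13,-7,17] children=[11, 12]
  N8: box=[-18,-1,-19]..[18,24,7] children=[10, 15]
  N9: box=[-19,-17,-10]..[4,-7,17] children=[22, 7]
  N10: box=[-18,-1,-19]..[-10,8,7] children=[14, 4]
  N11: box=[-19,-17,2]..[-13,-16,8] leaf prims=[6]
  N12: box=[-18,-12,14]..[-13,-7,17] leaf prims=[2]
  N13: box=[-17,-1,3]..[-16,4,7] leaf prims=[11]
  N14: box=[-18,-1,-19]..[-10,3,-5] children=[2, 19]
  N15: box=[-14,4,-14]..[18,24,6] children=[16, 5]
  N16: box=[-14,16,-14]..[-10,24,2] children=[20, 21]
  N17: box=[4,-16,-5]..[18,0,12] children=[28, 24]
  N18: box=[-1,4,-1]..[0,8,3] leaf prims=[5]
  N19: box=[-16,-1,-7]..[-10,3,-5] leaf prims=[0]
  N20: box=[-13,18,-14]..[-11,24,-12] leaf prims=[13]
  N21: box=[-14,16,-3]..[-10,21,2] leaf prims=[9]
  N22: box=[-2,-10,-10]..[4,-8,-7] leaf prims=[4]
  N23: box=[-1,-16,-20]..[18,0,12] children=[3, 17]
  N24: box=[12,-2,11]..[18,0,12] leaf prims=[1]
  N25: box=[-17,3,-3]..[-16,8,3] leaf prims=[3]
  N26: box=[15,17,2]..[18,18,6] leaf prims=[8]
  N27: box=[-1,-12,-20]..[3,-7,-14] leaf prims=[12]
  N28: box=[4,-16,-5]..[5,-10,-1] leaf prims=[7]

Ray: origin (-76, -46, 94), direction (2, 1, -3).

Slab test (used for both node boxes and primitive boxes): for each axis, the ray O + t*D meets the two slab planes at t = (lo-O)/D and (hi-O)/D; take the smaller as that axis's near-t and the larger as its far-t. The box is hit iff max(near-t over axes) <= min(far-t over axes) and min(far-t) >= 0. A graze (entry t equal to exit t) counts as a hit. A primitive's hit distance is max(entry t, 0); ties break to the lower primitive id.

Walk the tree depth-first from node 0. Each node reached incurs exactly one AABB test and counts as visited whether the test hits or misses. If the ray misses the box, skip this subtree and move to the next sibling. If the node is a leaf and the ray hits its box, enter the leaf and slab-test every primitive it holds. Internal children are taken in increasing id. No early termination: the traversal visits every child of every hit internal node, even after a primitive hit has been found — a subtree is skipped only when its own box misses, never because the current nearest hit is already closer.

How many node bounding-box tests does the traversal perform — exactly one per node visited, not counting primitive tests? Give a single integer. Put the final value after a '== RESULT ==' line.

Trace the traversal:
N0 x:[57/2,47] y:[29,70] z:[77/3,38] -> hit [29,38], descend [6, 8]
  N6 x:[57/2,47] y:[29,46] z:[77/3,38] -> hit [29,38], descend [9, 23]
    N9 x:[57/2,40] y:[29,39] z:[77/3,104/3] -> hit [29,104/3], descend [7, 22]
      N7 x:[57/2,63/2] y:[29,39] z:[77/3,92/3] -> hit [29,92/3], descend [11, 12]
        N11 x:[57/2,63/2] y:[29,30] z:[86/3,92/3] -> hit [29,30] leaf, test {P6@t=29}
        N12 x:[29,63/2] y:[34,39] z:[77/3,80/3] -> miss, prune
      N22 x:[37,40] y:[36,38] z:[101/3,104/3] -> miss, prune
    N23 x:[75/2,47] y:[30,46] z:[82/3,38] -> hit [75/2,38], descend [3, 17]
      N3 x:[75/2,42] y:[34,40] z:[106/3,38] -> hit [75/2,38], descend [1, 27]
        N1 x:[40,42] y:[37,40] z:[106/3,110/3] -> miss, prune
        N27 x:[75/2,79/2] y:[34,39] z:[36,38] -> hit [75/2,38] leaf, test {P12@t=75/2}
      N17 x:[40,47] y:[30,46] z:[82/3,33] -> miss, prune
  N8 x:[29,47] y:[45,70] z:[29,113/3] -> miss, prune

order=[0, 6, 9, 7, 11, 12, 22, 23, 3, 1, 27, 17, 8]  |boxes|=13  |leaves|=2  hit=P6

== RESULT ==
13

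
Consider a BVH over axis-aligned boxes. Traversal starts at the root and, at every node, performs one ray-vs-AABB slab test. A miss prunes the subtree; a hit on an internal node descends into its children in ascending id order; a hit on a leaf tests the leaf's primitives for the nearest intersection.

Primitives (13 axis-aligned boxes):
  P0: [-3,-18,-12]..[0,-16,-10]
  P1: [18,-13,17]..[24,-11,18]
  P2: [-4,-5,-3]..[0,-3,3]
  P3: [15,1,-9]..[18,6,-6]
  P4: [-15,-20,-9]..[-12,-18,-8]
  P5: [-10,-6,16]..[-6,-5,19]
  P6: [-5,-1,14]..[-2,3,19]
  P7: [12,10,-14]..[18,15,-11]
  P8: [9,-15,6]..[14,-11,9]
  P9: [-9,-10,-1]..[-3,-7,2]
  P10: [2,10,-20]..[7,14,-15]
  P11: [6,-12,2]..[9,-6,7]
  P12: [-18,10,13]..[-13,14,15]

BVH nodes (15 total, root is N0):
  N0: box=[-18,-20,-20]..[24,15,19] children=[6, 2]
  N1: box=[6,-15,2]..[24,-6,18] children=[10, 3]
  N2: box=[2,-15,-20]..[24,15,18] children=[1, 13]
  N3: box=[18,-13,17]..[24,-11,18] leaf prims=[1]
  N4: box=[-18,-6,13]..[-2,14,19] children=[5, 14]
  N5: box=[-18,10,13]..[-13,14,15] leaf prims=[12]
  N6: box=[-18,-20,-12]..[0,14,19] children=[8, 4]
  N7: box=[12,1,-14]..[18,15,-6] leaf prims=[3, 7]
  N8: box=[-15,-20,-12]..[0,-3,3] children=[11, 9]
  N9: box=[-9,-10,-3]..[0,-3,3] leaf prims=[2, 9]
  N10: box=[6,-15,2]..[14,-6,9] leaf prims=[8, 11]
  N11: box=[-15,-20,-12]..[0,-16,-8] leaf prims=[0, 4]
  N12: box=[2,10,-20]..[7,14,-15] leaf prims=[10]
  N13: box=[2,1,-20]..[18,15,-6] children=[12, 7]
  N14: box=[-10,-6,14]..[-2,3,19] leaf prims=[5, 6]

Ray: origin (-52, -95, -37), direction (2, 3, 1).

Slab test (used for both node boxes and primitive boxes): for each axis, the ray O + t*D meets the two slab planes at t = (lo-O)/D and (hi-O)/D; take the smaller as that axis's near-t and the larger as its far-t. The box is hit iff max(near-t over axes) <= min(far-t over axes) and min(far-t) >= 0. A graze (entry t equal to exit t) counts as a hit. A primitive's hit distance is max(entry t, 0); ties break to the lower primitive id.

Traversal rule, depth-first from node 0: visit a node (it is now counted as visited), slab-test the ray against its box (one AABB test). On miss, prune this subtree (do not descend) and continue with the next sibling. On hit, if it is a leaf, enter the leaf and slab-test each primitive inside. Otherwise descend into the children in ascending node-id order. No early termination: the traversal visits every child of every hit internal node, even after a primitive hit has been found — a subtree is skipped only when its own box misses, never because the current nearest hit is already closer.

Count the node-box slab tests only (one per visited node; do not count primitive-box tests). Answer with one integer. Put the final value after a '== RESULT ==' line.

Trace the traversal:
N0 x:[17,38] y:[25,110/3] z:[17,56] -> hit [25,110/3], descend [2, 6]
  N2 x:[27,38] y:[80/3,110/3] z:[17,55] -> hit [27,110/3], descend [1, 13]
    N1 x:[29,38] y:[80/3,89/3] z:[39,55] -> miss, prune
    N13 x:[27,35] y:[32,110/3] z:[17,31] -> miss, prune
  N6 x:[17,26] y:[25,109/3] z:[25,56] -> hit [25,26], descend [4, 8]
    N4 x:[17,25] y:[89/3,109/3] z:[50,56] -> miss, prune
    N8 x:[37/2,26] y:[25,92/3] z:[25,40] -> hit [25,26], descend [9, 11]
      N9 x:[43/2,26] y:[85/3,92/3] z:[34,40] -> miss, prune
      N11 x:[37/2,26] y:[25,79/3] z:[25,29] -> hit [25,26] leaf, test {P0@t=77/3, P4(miss)}

Summary -> nodes [0, 2, 1, 13, 6, 4, 8, 9, 11]; box-tests=9; leaf-entries=1; first=P0

== RESULT ==
9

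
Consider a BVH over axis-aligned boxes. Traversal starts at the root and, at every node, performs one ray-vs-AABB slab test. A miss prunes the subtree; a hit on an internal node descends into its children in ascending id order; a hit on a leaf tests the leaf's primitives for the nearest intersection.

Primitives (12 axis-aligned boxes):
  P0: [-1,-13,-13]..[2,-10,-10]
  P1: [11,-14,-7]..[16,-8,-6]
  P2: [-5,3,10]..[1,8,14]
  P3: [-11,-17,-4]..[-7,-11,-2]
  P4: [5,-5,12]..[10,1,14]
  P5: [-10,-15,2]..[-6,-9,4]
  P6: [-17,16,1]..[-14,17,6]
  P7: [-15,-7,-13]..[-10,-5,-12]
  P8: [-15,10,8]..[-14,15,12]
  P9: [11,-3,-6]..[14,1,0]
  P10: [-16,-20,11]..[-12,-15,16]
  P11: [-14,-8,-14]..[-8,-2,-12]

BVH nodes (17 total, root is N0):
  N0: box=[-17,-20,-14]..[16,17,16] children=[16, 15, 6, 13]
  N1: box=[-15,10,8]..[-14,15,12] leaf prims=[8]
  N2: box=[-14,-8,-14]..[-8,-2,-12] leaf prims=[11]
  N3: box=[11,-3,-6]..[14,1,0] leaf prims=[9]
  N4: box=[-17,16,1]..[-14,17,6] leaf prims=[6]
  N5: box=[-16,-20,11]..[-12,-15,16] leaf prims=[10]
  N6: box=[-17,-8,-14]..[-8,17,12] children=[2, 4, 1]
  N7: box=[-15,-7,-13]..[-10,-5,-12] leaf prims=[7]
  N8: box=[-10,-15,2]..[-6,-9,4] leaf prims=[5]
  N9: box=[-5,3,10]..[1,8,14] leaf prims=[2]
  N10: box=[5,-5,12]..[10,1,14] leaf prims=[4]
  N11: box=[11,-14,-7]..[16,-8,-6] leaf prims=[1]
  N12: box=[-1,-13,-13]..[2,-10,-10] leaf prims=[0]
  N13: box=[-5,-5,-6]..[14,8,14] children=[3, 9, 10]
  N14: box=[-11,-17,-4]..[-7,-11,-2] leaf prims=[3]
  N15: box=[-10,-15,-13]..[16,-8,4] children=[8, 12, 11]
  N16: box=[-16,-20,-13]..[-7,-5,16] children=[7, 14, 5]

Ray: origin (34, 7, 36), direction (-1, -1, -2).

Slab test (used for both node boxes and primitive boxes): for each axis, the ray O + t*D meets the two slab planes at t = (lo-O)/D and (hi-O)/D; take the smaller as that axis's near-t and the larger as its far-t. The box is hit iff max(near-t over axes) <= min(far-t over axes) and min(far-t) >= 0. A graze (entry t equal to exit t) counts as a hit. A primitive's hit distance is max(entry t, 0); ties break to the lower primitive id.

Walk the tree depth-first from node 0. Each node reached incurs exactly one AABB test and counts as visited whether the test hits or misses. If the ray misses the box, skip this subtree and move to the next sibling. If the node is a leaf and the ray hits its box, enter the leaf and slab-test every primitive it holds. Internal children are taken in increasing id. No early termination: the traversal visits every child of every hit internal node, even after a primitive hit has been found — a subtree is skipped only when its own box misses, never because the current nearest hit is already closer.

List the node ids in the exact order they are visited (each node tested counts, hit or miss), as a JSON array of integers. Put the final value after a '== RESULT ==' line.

Walk:
N0 x:[18,51] y:[-10,27] z:[10,25] -> hit [18,25], descend [6, 13, 15, 16]
  N6 x:[42,51] y:[-10,15] z:[12,25] -> miss, prune
  N13 x:[20,39] y:[-1,12] z:[11,21] -> miss, prune
  N15 x:[18,44] y:[15,22] z:[16,49/2] -> hit [18,22], descend [8, 11, 12]
    N8 x:[40,44] y:[16,22] z:[16,17] -> miss, prune
    N11 x:[18,23] y:[15,21] z:[21,43/2] -> hit [21,21] leaf, test {P1@t=21}
    N12 x:[32,35] y:[17,20] z:[23,49/2] -> miss, prune
  N16 x:[41,50] y:[12,27] z:[10,49/2] -> miss, prune

order=[0, 6, 13, 15, 8, 11, 12, 16]  |boxes|=8  |leaves|=1  hit=P1

== RESULT ==
[0, 6, 13, 15, 8, 11, 12, 16]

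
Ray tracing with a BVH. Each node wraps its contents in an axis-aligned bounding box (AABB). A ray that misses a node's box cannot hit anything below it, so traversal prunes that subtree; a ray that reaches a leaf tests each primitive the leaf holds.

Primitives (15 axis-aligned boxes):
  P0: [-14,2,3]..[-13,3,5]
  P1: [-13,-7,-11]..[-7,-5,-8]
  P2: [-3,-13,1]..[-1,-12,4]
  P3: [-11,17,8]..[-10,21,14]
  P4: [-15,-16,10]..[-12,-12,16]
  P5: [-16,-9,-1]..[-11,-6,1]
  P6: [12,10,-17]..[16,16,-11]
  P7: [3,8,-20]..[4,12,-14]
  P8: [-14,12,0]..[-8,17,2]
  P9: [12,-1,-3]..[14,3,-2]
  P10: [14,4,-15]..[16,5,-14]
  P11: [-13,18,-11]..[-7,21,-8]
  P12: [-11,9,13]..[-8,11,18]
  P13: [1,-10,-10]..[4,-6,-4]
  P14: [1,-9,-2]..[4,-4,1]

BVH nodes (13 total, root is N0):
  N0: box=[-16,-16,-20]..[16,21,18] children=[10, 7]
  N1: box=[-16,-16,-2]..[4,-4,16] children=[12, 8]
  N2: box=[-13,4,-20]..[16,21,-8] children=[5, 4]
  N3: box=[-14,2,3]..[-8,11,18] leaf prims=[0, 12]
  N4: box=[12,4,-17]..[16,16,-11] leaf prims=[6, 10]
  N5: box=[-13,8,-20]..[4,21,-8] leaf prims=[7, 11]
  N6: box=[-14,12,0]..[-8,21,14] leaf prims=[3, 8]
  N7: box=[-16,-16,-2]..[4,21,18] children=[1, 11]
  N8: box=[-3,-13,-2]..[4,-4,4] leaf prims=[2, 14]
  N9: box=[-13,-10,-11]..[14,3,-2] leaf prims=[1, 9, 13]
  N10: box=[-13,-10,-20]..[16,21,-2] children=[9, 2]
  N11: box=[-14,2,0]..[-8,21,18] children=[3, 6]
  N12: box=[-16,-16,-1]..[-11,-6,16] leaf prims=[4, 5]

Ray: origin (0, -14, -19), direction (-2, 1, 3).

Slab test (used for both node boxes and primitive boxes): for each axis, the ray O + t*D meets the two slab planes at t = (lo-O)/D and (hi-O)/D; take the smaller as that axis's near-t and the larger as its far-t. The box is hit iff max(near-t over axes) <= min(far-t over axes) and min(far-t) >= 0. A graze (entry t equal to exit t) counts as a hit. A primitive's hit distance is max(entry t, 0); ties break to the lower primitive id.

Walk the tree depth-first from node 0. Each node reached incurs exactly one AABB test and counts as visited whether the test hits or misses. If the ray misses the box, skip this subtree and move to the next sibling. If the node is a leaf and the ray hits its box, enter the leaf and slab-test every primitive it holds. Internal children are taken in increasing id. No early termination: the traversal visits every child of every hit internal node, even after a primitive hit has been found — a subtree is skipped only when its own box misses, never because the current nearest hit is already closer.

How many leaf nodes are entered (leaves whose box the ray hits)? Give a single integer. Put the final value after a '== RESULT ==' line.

Trace the traversal:
N0 x:[-8,8] y:[-2,35] z:[-1/3,37/3] -> hit [-1/3,8], descend [7, 10]
  N7 x:[-2,8] y:[-2,35] z:[17/3,37/3] -> hit [17/3,8], descend [1, 11]
    N1 x:[-2,8] y:[-2,10] z:[17/3,35/3] -> hit [17/3,8], descend [8, 12]
      N8 x:[-2,3/2] y:[1,10] z:[17/3,23/3] -> miss, prune
      N12 x:[11/2,8] y:[-2,8] z:[6,35/3] -> hit [6,8] leaf, test {P4(miss), P5@t=6}
    N11 x:[4,7] y:[16,35] z:[19/3,37/3] -> miss, prune
  N10 x:[-8,13/2] y:[4,35] z:[-1/3,17/3] -> hit [4,17/3], descend [2, 9]
    N2 x:[-8,13/2] y:[18,35] z:[-1/3,11/3] -> miss, prune
    N9 x:[-7,13/2] y:[4,17] z:[8/3,17/3] -> hit [4,17/3] leaf, test {P1(miss), P9(miss), P13(miss)}

Visited [0, 7, 1, 8, 12, 11, 10, 2, 9]. Tests: 9 box, 2 leaf. Nearest: P5.

== RESULT ==
2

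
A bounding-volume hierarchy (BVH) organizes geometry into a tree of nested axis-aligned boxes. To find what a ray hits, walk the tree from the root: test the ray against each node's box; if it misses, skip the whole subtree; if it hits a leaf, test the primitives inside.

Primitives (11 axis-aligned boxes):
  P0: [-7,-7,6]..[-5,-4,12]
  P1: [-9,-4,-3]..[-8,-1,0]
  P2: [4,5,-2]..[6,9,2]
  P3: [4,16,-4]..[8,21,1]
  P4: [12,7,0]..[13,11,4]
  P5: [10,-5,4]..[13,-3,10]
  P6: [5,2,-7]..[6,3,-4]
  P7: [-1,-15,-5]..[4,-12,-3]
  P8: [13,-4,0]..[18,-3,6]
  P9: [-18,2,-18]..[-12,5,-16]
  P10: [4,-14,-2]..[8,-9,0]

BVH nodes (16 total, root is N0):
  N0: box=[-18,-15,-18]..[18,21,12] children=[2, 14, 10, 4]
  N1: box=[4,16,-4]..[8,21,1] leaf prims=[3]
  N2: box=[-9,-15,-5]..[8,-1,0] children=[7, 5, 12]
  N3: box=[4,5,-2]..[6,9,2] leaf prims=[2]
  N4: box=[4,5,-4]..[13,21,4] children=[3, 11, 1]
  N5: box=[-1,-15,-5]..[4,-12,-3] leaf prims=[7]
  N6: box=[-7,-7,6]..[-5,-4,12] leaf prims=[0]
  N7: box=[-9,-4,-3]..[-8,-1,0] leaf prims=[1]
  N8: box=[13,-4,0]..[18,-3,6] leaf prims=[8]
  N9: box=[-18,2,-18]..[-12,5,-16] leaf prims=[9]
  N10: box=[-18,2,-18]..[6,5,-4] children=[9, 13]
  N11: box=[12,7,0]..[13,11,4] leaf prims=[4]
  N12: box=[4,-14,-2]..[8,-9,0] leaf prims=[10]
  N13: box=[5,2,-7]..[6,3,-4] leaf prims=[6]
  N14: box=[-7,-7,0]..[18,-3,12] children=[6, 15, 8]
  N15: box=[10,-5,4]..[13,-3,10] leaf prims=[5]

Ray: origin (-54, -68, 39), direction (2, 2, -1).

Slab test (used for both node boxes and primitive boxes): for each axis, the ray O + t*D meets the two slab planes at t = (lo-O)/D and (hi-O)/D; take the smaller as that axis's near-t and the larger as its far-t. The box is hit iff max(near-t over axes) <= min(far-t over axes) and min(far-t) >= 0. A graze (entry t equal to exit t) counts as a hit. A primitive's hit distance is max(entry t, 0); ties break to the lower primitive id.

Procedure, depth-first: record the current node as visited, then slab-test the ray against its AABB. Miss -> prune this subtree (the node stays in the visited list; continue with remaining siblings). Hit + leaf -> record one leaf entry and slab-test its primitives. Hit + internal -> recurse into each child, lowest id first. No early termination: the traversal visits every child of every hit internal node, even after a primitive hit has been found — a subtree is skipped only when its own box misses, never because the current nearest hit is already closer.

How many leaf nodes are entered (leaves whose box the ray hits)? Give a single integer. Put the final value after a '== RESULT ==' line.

Traverse from the root:
N0 x:[18,36] y:[53/2,89/2] z:[27,57] -> hit [27,36], descend [2, 4, 10, 14]
  N2 x:[45/2,31] y:[53/2,67/2] z:[39,44] -> miss, prune
  N4 x:[29,67/2] y:[73/2,89/2] z:[35,43] -> miss, prune
  N10 x:[18,30] y:[35,73/2] z:[43,57] -> miss, prune
  N14 x:[47/2,36] y:[61/2,65/2] z:[27,39] -> hit [61/2,65/2], descend [6, 8, 15]
    N6 x:[47/2,49/2] y:[61/2,32] z:[27,33] -> miss, prune
    N8 x:[67/2,36] y:[32,65/2] z:[33,39] -> miss, prune
    N15 x:[32,67/2] y:[63/2,65/2] z:[29,35] -> hit [32,65/2] leaf, test {P5@t=32}

8 AABB tests over nodes [0, 2, 4, 10, 14, 6, 8, 15]; 1 leaf entered; closest P5.

== RESULT ==
1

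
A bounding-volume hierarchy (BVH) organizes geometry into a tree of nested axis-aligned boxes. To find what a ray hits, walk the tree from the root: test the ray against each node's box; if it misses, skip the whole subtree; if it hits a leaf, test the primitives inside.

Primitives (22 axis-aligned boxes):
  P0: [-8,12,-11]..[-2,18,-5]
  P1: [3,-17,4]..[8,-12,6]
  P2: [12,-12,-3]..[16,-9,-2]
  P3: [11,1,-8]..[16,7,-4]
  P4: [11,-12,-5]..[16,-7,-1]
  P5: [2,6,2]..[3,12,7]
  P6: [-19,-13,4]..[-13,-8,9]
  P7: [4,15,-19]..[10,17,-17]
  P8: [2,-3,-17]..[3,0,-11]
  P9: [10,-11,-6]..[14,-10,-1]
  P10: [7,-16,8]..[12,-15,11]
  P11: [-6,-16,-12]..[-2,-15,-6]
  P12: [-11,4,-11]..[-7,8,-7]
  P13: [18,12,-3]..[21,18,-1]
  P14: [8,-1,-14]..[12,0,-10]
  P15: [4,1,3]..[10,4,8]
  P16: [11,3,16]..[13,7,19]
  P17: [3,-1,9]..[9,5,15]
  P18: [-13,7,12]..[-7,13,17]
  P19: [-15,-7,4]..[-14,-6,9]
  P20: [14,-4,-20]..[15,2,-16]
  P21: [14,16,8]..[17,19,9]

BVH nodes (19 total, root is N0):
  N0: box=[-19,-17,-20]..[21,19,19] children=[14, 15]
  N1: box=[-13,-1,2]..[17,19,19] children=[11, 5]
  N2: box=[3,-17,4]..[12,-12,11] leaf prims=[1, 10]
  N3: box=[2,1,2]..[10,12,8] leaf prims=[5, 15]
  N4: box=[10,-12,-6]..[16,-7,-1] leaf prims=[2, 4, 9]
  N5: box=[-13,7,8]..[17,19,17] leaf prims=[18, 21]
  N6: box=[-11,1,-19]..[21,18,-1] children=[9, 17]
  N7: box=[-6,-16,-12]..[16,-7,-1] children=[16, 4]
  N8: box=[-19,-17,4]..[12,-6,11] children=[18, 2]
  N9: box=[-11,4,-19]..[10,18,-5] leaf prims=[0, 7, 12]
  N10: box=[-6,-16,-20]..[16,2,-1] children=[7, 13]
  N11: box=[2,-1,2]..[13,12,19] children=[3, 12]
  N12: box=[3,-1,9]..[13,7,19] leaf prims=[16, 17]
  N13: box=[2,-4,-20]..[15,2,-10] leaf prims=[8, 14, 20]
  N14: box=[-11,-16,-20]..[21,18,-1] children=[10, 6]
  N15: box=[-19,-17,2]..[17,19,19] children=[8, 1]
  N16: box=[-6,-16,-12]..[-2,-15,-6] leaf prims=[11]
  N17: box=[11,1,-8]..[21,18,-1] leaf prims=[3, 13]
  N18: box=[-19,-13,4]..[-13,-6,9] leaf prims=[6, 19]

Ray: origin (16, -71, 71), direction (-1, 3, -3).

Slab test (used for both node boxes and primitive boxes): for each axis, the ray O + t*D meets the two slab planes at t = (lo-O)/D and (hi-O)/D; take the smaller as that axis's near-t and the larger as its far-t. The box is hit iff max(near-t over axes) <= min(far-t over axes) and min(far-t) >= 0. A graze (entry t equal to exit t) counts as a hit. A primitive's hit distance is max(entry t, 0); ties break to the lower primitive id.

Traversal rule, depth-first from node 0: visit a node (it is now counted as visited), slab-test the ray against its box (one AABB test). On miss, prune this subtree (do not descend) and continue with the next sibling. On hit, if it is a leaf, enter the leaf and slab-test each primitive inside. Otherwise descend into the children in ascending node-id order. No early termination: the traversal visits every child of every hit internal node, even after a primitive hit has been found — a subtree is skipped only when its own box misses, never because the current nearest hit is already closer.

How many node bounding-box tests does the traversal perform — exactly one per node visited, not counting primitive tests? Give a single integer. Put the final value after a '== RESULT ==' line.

Trace the traversal:
N0 x:[-5,35] y:[18,30] z:[52/3,91/3] -> hit [18,30], descend [14, 15]
  N14 x:[-5,27] y:[55/3,89/3] z:[24,91/3] -> hit [24,27], descend [6, 10]
    N6 x:[-5,27] y:[24,89/3] z:[24,30] -> hit [24,27], descend [9, 17]
      N9 x:[6,27] y:[25,89/3] z:[76/3,30] -> hit [76/3,27] leaf, test {P0(miss), P7(miss), P12@t=26}
      N17 x:[-5,5] y:[24,89/3] z:[24,79/3] -> miss, prune
    N10 x:[0,22] y:[55/3,73/3] z:[24,91/3] -> miss, prune
  N15 x:[-1,35] y:[18,30] z:[52/3,23] -> hit [18,23], descend [1, 8]
    N1 x:[-1,29] y:[70/3,30] z:[52/3,23] -> miss, prune
    N8 x:[4,35] y:[18,65/3] z:[20,67/3] -> hit [20,65/3], descend [2, 18]
      N2 x:[4,13] y:[18,59/3] z:[20,67/3] -> miss, prune
      N18 x:[29,35] y:[58/3,65/3] z:[62/3,67/3] -> miss, prune

Visited [0, 14, 6, 9, 17, 10, 15, 1, 8, 2, 18]. Tests: 11 box, 1 leaf. Nearest: P12.

== RESULT ==
11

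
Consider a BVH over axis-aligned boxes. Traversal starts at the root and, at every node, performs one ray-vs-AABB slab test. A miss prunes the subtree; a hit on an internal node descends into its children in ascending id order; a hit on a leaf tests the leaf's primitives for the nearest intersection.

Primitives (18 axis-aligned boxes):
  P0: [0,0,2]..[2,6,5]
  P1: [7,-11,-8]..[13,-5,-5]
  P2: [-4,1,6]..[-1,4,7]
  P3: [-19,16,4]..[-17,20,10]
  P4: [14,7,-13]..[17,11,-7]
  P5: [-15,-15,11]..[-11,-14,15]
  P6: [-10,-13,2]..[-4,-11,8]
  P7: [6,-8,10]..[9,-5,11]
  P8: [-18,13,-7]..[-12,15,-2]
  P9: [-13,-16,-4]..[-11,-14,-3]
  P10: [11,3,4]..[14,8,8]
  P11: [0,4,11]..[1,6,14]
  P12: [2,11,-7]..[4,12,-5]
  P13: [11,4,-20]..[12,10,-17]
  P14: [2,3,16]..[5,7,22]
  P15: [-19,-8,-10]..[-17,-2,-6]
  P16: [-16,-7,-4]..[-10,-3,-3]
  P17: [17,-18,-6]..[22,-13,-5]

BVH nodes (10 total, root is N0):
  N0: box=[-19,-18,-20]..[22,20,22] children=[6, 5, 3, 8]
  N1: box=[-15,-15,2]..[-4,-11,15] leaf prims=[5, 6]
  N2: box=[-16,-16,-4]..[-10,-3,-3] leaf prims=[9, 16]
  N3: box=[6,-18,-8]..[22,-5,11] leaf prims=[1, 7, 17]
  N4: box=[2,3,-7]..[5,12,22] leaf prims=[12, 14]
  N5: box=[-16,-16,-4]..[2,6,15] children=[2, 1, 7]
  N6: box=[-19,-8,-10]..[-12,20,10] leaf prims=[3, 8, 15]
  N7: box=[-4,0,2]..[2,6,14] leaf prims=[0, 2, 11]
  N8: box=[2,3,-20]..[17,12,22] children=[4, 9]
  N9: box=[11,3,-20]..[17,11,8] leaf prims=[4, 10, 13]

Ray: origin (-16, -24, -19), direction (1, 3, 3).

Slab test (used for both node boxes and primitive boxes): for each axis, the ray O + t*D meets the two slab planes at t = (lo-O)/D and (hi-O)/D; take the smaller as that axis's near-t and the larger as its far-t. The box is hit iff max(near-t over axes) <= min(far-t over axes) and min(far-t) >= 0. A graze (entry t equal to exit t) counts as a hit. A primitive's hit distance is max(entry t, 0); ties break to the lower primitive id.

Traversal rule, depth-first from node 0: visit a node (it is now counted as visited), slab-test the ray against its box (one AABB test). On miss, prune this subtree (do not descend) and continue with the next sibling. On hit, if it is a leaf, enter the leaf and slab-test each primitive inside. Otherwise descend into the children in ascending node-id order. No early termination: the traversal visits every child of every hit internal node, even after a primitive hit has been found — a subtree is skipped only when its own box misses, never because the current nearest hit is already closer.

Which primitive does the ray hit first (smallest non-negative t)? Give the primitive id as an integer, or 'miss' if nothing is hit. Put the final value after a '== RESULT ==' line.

Traverse from the root:
N0 x:[-3,38] y:[2,44/3] z:[-1/3,41/3] -> hit [2,41/3], descend [3, 5, 6, 8]
  N3 x:[22,38] y:[2,19/3] z:[11/3,10] -> miss, prune
  N5 x:[0,18] y:[8/3,10] z:[5,34/3] -> hit [5,10], descend [1, 2, 7]
    N1 x:[1,12] y:[3,13/3] z:[7,34/3] -> miss, prune
    N2 x:[0,6] y:[8/3,7] z:[5,16/3] -> hit [5,16/3] leaf, test {P9(miss), P16(miss)}
    N7 x:[12,18] y:[8,10] z:[7,11] -> miss, prune
  N6 x:[-3,4] y:[16/3,44/3] z:[3,29/3] -> miss, prune
  N8 x:[18,33] y:[9,12] z:[-1/3,41/3] -> miss, prune

Visited [0, 3, 5, 1, 2, 7, 6, 8]. Tests: 8 box, 1 leaf. Nearest: miss.

== RESULT ==
miss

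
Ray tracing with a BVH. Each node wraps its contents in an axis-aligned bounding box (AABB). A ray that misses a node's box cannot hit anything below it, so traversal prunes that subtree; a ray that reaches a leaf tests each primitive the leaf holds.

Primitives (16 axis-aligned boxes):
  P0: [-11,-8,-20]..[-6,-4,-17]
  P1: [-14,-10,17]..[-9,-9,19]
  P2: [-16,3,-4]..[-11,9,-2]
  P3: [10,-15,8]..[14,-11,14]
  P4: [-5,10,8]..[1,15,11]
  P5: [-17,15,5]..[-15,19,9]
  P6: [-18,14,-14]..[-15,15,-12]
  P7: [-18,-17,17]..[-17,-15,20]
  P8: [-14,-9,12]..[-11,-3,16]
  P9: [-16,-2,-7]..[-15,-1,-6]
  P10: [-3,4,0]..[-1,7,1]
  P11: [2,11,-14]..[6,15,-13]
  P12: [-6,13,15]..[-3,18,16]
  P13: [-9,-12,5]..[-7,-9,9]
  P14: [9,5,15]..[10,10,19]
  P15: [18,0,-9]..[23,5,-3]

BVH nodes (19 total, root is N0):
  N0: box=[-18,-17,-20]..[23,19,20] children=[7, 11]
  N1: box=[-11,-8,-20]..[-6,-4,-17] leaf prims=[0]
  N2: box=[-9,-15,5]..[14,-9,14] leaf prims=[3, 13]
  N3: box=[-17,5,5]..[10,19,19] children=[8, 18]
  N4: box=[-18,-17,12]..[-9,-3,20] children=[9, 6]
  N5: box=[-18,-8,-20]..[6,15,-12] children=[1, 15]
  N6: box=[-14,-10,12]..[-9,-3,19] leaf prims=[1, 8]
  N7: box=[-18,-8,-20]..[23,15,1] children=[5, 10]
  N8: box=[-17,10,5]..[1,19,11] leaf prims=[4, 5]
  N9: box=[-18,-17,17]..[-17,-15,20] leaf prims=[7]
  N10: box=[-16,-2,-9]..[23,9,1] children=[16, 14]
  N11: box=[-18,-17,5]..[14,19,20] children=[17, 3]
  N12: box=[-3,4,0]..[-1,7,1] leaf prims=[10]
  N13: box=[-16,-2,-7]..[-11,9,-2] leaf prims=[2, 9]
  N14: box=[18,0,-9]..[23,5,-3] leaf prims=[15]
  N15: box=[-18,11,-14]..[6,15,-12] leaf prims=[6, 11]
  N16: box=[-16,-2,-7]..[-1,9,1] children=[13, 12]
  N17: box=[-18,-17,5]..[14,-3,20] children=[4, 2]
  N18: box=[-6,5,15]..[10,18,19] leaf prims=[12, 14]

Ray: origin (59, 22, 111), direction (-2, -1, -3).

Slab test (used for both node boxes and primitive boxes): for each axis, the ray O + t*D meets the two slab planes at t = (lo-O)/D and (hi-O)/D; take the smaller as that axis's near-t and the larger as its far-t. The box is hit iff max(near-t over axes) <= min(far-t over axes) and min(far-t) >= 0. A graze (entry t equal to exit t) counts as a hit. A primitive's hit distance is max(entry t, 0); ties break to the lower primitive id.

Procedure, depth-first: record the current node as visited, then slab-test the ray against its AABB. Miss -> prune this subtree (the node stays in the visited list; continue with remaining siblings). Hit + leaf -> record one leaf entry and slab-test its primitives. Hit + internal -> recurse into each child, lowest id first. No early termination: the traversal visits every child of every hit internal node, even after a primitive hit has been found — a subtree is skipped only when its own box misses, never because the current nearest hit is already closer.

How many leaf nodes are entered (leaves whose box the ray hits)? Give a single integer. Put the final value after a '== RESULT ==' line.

Walk:
N0 x:[18,77/2] y:[3,39] z:[91/3,131/3] -> hit [91/3,77/2], descend [7, 11]
  N7 x:[18,77/2] y:[7,30] z:[110/3,131/3] -> miss, prune
  N11 x:[45/2,77/2] y:[3,39] z:[91/3,106/3] -> hit [91/3,106/3], descend [3, 17]
    N3 x:[49/2,38] y:[3,17] z:[92/3,106/3] -> miss, prune
    N17 x:[45/2,77/2] y:[25,39] z:[91/3,106/3] -> hit [91/3,106/3], descend [2, 4]
      N2 x:[45/2,34] y:[31,37] z:[97/3,106/3] -> hit [97/3,34] leaf, test {P3(miss), P13@t=34}
      N4 x:[34,77/2] y:[25,39] z:[91/3,33] -> miss, prune

order=[0, 7, 11, 3, 17, 2, 4]  |boxes|=7  |leaves|=1  hit=P13

== RESULT ==
1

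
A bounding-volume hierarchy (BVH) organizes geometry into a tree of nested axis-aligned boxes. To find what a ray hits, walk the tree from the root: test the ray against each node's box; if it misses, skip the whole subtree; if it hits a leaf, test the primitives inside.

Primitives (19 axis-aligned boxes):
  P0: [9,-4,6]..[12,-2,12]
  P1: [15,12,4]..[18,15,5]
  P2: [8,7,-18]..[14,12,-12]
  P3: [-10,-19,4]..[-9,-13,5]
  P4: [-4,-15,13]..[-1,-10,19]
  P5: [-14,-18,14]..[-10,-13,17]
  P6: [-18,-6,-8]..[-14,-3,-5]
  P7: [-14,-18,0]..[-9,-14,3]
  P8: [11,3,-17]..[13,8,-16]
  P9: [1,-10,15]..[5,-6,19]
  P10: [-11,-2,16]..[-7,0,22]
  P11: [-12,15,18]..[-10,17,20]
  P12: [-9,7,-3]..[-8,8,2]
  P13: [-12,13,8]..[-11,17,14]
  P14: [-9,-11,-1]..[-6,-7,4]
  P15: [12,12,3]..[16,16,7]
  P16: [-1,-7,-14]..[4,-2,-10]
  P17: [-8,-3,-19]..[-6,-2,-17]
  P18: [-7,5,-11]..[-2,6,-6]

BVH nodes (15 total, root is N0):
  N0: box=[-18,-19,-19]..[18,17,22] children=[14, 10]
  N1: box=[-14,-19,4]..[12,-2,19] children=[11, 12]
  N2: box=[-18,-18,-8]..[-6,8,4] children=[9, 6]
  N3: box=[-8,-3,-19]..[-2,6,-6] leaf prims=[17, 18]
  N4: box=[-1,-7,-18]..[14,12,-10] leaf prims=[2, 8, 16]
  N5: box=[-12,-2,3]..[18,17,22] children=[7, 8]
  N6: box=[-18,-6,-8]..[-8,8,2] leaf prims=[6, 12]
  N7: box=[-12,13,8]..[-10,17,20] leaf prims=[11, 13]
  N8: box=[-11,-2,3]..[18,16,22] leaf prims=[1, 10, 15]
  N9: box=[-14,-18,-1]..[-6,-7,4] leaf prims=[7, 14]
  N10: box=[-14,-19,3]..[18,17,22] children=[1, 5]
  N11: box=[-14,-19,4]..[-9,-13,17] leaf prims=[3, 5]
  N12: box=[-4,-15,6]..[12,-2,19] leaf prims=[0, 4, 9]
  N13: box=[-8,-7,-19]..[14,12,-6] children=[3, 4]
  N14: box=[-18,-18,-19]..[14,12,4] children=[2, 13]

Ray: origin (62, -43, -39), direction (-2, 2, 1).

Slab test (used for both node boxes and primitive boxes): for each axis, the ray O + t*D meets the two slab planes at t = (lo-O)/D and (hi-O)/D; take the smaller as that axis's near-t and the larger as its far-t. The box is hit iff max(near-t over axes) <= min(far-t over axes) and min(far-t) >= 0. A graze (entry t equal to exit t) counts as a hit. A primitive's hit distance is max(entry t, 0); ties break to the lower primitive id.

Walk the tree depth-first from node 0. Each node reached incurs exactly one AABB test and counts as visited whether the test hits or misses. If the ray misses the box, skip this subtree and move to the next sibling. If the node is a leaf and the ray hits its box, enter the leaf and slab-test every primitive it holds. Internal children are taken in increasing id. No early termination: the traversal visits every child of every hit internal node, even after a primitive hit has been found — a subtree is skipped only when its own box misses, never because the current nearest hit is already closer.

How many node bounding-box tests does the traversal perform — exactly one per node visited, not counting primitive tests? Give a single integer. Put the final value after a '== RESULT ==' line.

Trace the traversal:
N0 x:[22,40] y:[12,30] z:[20,61] -> hit [22,30], descend [10, 14]
  N10 x:[22,38] y:[12,30] z:[42,61] -> miss, prune
  N14 x:[24,40] y:[25/2,55/2] z:[20,43] -> hit [24,55/2], descend [2, 13]
    N2 x:[34,40] y:[25/2,51/2] z:[31,43] -> miss, prune
    N13 x:[24,35] y:[18,55/2] z:[20,33] -> hit [24,55/2], descend [3, 4]
      N3 x:[32,35] y:[20,49/2] z:[20,33] -> miss, prune
      N4 x:[24,63/2] y:[18,55/2] z:[21,29] -> hit [24,55/2] leaf, test {P2@t=25, P8(miss), P16(miss)}

Visited [0, 10, 14, 2, 13, 3, 4]. Tests: 7 box, 1 leaf. Nearest: P2.

== RESULT ==
7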